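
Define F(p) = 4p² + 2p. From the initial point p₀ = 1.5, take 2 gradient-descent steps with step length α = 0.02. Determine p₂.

0.9848

F′(p) = 8p + 2
p₁ = 1.5 − 0.02·14 = 1.22
p₂ = 1.22 − 0.02·11.76 = 0.9848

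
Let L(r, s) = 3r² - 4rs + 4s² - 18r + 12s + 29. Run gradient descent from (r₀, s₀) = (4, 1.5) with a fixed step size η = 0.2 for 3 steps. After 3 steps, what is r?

3.744

∇L = (6r - 4s - 18, -4r + 8s + 12)
(r₁, s₁) = (4, 1.5) − 0.2·(0, 8) = (4, -0.1)
(r₂, s₂) = (4, -0.1) − 0.2·(6.4, -4.8) = (2.72, 0.86)
(r₃, s₃) = (2.72, 0.86) − 0.2·(-5.12, 8) = (3.744, -0.74)
r = 3.744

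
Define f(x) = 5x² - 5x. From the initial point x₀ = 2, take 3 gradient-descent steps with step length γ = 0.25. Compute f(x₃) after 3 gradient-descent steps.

f′(x) = 10x - 5
x₁ = 2 − 0.25·15 = -1.75
x₂ = -1.75 − 0.25·(-22.5) = 3.875
x₃ = 3.875 − 0.25·33.75 = -4.5625
f(-4.5625) = 126.89453125

126.89453125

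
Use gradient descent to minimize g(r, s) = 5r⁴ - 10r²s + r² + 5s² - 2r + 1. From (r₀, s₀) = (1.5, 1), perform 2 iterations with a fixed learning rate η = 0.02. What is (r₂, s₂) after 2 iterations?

(0.9501932, 1.10658)

∇g = (20r³ - 20rs + 2r - 2, -10r² + 10s)
Step 1: at (1.5, 1), ∇g = (38.5, -12.5) → (1.5, 1) − 0.02·(38.5, -12.5) = (0.73, 1.25)
Step 2: at (0.73, 1.25), ∇g = (-11.00966, 7.171) → (0.73, 1.25) − 0.02·(-11.00966, 7.171) = (0.9501932, 1.10658)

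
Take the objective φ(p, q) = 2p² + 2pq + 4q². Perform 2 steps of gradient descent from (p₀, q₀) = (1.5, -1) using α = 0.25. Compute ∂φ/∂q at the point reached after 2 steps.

-4.25

∇φ = (4p + 2q, 2p + 8q)
(p₁, q₁) = (1.5, -1) − 0.25·(4, -5) = (0.5, 0.25)
(p₂, q₂) = (0.5, 0.25) − 0.25·(2.5, 3) = (-0.125, -0.5)
∂φ/∂q at (-0.125, -0.5) = -4.25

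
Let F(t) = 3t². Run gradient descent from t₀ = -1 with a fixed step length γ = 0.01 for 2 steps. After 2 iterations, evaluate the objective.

2.34224688

F′(t) = 6t
Step 1: F′(-1) = -6; t₁ = -1 − 0.01·(-6) = -0.94
Step 2: F′(-0.94) = -5.64; t₂ = -0.94 − 0.01·(-5.64) = -0.8836
F(-0.8836) = 2.34224688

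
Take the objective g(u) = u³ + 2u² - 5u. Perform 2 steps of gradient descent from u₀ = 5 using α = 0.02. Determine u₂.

2.4296

g′(u) = 3u² + 4u - 5
u₁ = 5 − 0.02·90 = 3.2
u₂ = 3.2 − 0.02·38.52 = 2.4296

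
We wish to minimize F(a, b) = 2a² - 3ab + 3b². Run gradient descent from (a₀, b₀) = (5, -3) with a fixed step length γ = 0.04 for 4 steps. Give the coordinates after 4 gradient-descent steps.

(2.020608, 0.097536)

∇F = (4a - 3b, -3a + 6b)
Step 1: at (5, -3), ∇F = (29, -33) → (5, -3) − 0.04·(29, -33) = (3.84, -1.68)
Step 2: at (3.84, -1.68), ∇F = (20.4, -21.6) → (3.84, -1.68) − 0.04·(20.4, -21.6) = (3.024, -0.816)
Step 3: at (3.024, -0.816), ∇F = (14.544, -13.968) → (3.024, -0.816) − 0.04·(14.544, -13.968) = (2.44224, -0.25728)
Step 4: at (2.44224, -0.25728), ∇F = (10.5408, -8.8704) → (2.44224, -0.25728) − 0.04·(10.5408, -8.8704) = (2.020608, 0.097536)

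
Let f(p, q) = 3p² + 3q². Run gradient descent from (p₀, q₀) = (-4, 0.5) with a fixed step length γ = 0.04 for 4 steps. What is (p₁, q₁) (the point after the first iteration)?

∇f = (6p, 6q)
Step 1: at (-4, 0.5), ∇f = (-24, 3) → (-4, 0.5) − 0.04·(-24, 3) = (-3.04, 0.38)

(-3.04, 0.38)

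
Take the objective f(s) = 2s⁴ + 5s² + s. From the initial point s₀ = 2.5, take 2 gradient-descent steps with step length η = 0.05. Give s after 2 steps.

f′(s) = 8s³ + 10s + 1
s₁ = 2.5 − 0.05·151 = -5.05
s₂ = -5.05 − 0.05·(-1079.801) = 48.94005

48.94005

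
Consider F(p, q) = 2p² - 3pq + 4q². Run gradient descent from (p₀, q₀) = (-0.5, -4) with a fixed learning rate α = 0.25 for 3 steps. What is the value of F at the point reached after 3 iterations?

∇F = (4p - 3q, -3p + 8q)
Step 1: at (-0.5, -4), ∇F = (10, -30.5) → (-0.5, -4) − 0.25·(10, -30.5) = (-3, 3.625)
Step 2: at (-3, 3.625), ∇F = (-22.875, 38) → (-3, 3.625) − 0.25·(-22.875, 38) = (2.71875, -5.875)
Step 3: at (2.71875, -5.875), ∇F = (28.5, -55.15625) → (2.71875, -5.875) − 0.25·(28.5, -55.15625) = (-4.40625, 7.9140625)
F(-4.40625, 7.9140625) = 393.9736328125

393.9736328125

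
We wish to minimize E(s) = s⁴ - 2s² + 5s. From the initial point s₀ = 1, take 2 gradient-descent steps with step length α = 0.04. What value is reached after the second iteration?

0.64608

E′(s) = 4s³ - 4s + 5
Step 1: E′(1) = 5; s₁ = 1 − 0.04·5 = 0.8
Step 2: E′(0.8) = 3.848; s₂ = 0.8 − 0.04·3.848 = 0.64608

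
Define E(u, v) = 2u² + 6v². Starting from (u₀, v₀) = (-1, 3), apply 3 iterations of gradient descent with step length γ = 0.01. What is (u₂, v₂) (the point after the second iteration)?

∇E = (4u, 12v)
(u₁, v₁) = (-1, 3) − 0.01·(-4, 36) = (-0.96, 2.64)
(u₂, v₂) = (-0.96, 2.64) − 0.01·(-3.84, 31.68) = (-0.9216, 2.3232)

(-0.9216, 2.3232)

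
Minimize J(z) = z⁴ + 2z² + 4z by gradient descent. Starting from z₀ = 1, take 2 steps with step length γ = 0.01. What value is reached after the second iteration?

J′(z) = 4z³ + 4z + 4
Step 1: J′(1) = 12; z₁ = 1 − 0.01·12 = 0.88
Step 2: J′(0.88) = 10.245888; z₂ = 0.88 − 0.01·10.245888 = 0.77754112

0.77754112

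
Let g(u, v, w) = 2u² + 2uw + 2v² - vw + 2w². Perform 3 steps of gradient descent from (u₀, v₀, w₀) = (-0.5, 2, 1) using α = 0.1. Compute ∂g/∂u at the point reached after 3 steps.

∇g = (4u + 2w, 4v - w, 2u - v + 4w)
Step 1: at (-0.5, 2, 1), ∇g = (0, 7, 1) → (-0.5, 2, 1) − 0.1·(0, 7, 1) = (-0.5, 1.3, 0.9)
Step 2: at (-0.5, 1.3, 0.9), ∇g = (-0.2, 4.3, 1.3) → (-0.5, 1.3, 0.9) − 0.1·(-0.2, 4.3, 1.3) = (-0.48, 0.87, 0.77)
Step 3: at (-0.48, 0.87, 0.77), ∇g = (-0.38, 2.71, 1.25) → (-0.48, 0.87, 0.77) − 0.1·(-0.38, 2.71, 1.25) = (-0.442, 0.599, 0.645)
∂g/∂u at (-0.442, 0.599, 0.645) = -0.478

-0.478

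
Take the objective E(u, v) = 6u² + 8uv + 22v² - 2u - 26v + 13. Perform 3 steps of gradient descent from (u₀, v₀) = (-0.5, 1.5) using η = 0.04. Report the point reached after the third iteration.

∇E = (12u + 8v - 2, 8u + 44v - 26)
(u₁, v₁) = (-0.5, 1.5) − 0.04·(4, 36) = (-0.66, 0.06)
(u₂, v₂) = (-0.66, 0.06) − 0.04·(-9.44, -28.64) = (-0.2824, 1.2056)
(u₃, v₃) = (-0.2824, 1.2056) − 0.04·(4.256, 24.7872) = (-0.45264, 0.214112)

(-0.45264, 0.214112)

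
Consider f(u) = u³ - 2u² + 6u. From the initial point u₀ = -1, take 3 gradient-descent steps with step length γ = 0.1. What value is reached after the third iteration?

-16.9404947

f′(u) = 3u² - 4u + 6
Step 1: f′(-1) = 13; u₁ = -1 − 0.1·13 = -2.3
Step 2: f′(-2.3) = 31.07; u₂ = -2.3 − 0.1·31.07 = -5.407
Step 3: f′(-5.407) = 115.334947; u₃ = -5.407 − 0.1·115.334947 = -16.9404947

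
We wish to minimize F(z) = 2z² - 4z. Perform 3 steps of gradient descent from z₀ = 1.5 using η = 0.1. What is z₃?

F′(z) = 4z - 4
z₁ = 1.5 − 0.1·2 = 1.3
z₂ = 1.3 − 0.1·1.2 = 1.18
z₃ = 1.18 − 0.1·0.72 = 1.108

1.108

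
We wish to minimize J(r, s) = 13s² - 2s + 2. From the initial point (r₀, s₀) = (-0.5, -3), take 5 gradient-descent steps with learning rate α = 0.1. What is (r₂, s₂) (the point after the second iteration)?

(-0.5, -7.8)

∇J = (0, 26s - 2)
(r₁, s₁) = (-0.5, -3) − 0.1·(0, -80) = (-0.5, 5)
(r₂, s₂) = (-0.5, 5) − 0.1·(0, 128) = (-0.5, -7.8)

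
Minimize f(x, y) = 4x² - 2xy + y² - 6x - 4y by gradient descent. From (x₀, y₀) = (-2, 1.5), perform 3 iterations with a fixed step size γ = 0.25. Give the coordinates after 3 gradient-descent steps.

(5.625, 1.5625)

∇f = (8x - 2y - 6, -2x + 2y - 4)
(x₁, y₁) = (-2, 1.5) − 0.25·(-25, 3) = (4.25, 0.75)
(x₂, y₂) = (4.25, 0.75) − 0.25·(26.5, -11) = (-2.375, 3.5)
(x₃, y₃) = (-2.375, 3.5) − 0.25·(-32, 7.75) = (5.625, 1.5625)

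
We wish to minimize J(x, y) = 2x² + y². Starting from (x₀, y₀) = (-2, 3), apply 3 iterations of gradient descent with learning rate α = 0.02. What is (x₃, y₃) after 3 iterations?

∇J = (4x, 2y)
(x₁, y₁) = (-2, 3) − 0.02·(-8, 6) = (-1.84, 2.88)
(x₂, y₂) = (-1.84, 2.88) − 0.02·(-7.36, 5.76) = (-1.6928, 2.7648)
(x₃, y₃) = (-1.6928, 2.7648) − 0.02·(-6.7712, 5.5296) = (-1.557376, 2.654208)

(-1.557376, 2.654208)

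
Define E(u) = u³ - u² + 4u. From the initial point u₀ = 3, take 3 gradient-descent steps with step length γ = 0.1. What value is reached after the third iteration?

-0.2546875

E′(u) = 3u² - 2u + 4
u₁ = 3 − 0.1·25 = 0.5
u₂ = 0.5 − 0.1·3.75 = 0.125
u₃ = 0.125 − 0.1·3.796875 = -0.2546875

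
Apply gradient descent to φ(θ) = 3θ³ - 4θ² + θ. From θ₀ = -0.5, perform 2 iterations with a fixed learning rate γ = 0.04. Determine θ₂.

-1.307476

φ′(θ) = 9θ² - 8θ + 1
θ₁ = -0.5 − 0.04·7.25 = -0.79
θ₂ = -0.79 − 0.04·12.9369 = -1.307476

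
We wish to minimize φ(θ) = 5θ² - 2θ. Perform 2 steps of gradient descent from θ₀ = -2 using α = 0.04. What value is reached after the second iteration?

-0.592

φ′(θ) = 10θ - 2
θ₁ = -2 − 0.04·(-22) = -1.12
θ₂ = -1.12 − 0.04·(-13.2) = -0.592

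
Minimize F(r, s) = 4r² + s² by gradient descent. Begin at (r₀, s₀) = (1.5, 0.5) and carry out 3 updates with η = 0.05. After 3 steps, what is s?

0.3645

∇F = (8r, 2s)
(r₁, s₁) = (1.5, 0.5) − 0.05·(12, 1) = (0.9, 0.45)
(r₂, s₂) = (0.9, 0.45) − 0.05·(7.2, 0.9) = (0.54, 0.405)
(r₃, s₃) = (0.54, 0.405) − 0.05·(4.32, 0.81) = (0.324, 0.3645)
s = 0.3645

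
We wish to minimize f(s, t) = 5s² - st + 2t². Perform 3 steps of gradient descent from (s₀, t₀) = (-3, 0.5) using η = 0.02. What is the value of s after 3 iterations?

-1.516796

∇f = (10s - t, -s + 4t)
Step 1: at (-3, 0.5), ∇f = (-30.5, 5) → (-3, 0.5) − 0.02·(-30.5, 5) = (-2.39, 0.4)
Step 2: at (-2.39, 0.4), ∇f = (-24.3, 3.99) → (-2.39, 0.4) − 0.02·(-24.3, 3.99) = (-1.904, 0.3202)
Step 3: at (-1.904, 0.3202), ∇f = (-19.3602, 3.1848) → (-1.904, 0.3202) − 0.02·(-19.3602, 3.1848) = (-1.516796, 0.256504)
s = -1.516796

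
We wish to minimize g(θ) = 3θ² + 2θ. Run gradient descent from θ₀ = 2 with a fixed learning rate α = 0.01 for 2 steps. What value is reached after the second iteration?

1.7284

g′(θ) = 6θ + 2
θ₁ = 2 − 0.01·14 = 1.86
θ₂ = 1.86 − 0.01·13.16 = 1.7284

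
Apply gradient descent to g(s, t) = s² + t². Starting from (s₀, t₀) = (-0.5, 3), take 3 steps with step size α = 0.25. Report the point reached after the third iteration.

∇g = (2s, 2t)
Step 1: at (-0.5, 3), ∇g = (-1, 6) → (-0.5, 3) − 0.25·(-1, 6) = (-0.25, 1.5)
Step 2: at (-0.25, 1.5), ∇g = (-0.5, 3) → (-0.25, 1.5) − 0.25·(-0.5, 3) = (-0.125, 0.75)
Step 3: at (-0.125, 0.75), ∇g = (-0.25, 1.5) → (-0.125, 0.75) − 0.25·(-0.25, 1.5) = (-0.0625, 0.375)

(-0.0625, 0.375)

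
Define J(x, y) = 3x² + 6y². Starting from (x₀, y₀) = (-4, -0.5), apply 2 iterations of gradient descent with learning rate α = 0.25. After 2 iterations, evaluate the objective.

∇J = (6x, 12y)
Step 1: at (-4, -0.5), ∇J = (-24, -6) → (-4, -0.5) − 0.25·(-24, -6) = (2, 1)
Step 2: at (2, 1), ∇J = (12, 12) → (2, 1) − 0.25·(12, 12) = (-1, -2)
J(-1, -2) = 27

27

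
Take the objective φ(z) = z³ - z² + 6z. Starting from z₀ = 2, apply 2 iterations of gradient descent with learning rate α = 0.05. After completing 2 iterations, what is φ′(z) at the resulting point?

6.55175675

φ′(z) = 3z² - 2z + 6
Step 1: φ′(2) = 14; z₁ = 2 − 0.05·14 = 1.3
Step 2: φ′(1.3) = 8.47; z₂ = 1.3 − 0.05·8.47 = 0.8765
φ′(z) at (0.8765) = 6.55175675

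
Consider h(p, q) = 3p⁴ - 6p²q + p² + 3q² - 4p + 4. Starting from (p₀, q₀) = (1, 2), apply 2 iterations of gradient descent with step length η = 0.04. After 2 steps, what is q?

∇h = (12p³ - 12pq + 2p - 4, -6p² + 6q)
(p₁, q₁) = (1, 2) − 0.04·(-14, 6) = (1.56, 1.76)
(p₂, q₂) = (1.56, 1.76) − 0.04·(11.729792, -4.0416) = (1.09080832, 1.921664)
q = 1.921664

1.921664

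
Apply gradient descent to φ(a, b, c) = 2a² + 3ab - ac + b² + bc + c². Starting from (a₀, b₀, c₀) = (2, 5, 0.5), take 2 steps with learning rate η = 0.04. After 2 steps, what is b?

∇φ = (4a + 3b - c, 3a + 2b + c, -a + b + 2c)
(a₁, b₁, c₁) = (2, 5, 0.5) − 0.04·(22.5, 16.5, 4) = (1.1, 4.34, 0.34)
(a₂, b₂, c₂) = (1.1, 4.34, 0.34) − 0.04·(17.08, 12.32, 3.92) = (0.4168, 3.8472, 0.1832)
b = 3.8472

3.8472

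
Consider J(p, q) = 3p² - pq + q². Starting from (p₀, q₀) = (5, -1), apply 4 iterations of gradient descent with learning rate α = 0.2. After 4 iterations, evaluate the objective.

∇J = (6p - q, -p + 2q)
(p₁, q₁) = (5, -1) − 0.2·(31, -7) = (-1.2, 0.4)
(p₂, q₂) = (-1.2, 0.4) − 0.2·(-7.6, 2) = (0.32, 0)
(p₃, q₃) = (0.32, 0) − 0.2·(1.92, -0.32) = (-0.064, 0.064)
(p₄, q₄) = (-0.064, 0.064) − 0.2·(-0.448, 0.192) = (0.0256, 0.0256)
J(0.0256, 0.0256) = 0.00196608

0.00196608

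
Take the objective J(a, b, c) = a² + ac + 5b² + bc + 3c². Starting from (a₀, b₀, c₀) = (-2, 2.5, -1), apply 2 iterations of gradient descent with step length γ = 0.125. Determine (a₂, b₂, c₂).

∇J = (2a + c, 10b + c, a + b + 6c)
(a₁, b₁, c₁) = (-2, 2.5, -1) − 0.125·(-5, 24, -5.5) = (-1.375, -0.5, -0.3125)
(a₂, b₂, c₂) = (-1.375, -0.5, -0.3125) − 0.125·(-3.0625, -5.3125, -3.75) = (-0.9921875, 0.1640625, 0.15625)

(-0.9921875, 0.1640625, 0.15625)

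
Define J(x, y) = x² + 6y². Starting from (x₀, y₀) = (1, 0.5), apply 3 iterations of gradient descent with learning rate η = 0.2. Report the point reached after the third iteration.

∇J = (2x, 12y)
Step 1: at (1, 0.5), ∇J = (2, 6) → (1, 0.5) − 0.2·(2, 6) = (0.6, -0.7)
Step 2: at (0.6, -0.7), ∇J = (1.2, -8.4) → (0.6, -0.7) − 0.2·(1.2, -8.4) = (0.36, 0.98)
Step 3: at (0.36, 0.98), ∇J = (0.72, 11.76) → (0.36, 0.98) − 0.2·(0.72, 11.76) = (0.216, -1.372)

(0.216, -1.372)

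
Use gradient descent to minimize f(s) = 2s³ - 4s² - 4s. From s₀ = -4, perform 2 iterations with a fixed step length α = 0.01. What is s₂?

f′(s) = 6s² - 8s - 4
s₁ = -4 − 0.01·124 = -5.24
s₂ = -5.24 − 0.01·202.6656 = -7.266656

-7.266656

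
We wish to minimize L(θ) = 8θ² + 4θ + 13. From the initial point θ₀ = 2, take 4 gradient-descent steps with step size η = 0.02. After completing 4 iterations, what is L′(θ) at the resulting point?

L′(θ) = 16θ + 4
Step 1: L′(2) = 36; θ₁ = 2 − 0.02·36 = 1.28
Step 2: L′(1.28) = 24.48; θ₂ = 1.28 − 0.02·24.48 = 0.7904
Step 3: L′(0.7904) = 16.6464; θ₃ = 0.7904 − 0.02·16.6464 = 0.457472
Step 4: L′(0.457472) = 11.319552; θ₄ = 0.457472 − 0.02·11.319552 = 0.23108096
L′(θ) at (0.23108096) = 7.69729536

7.69729536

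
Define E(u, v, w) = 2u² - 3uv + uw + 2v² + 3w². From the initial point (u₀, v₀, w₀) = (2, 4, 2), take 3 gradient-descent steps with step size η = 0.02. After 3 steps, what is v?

3.453152

∇E = (4u - 3v + w, -3u + 4v, u + 6w)
Step 1: at (2, 4, 2), ∇E = (-2, 10, 14) → (2, 4, 2) − 0.02·(-2, 10, 14) = (2.04, 3.8, 1.72)
Step 2: at (2.04, 3.8, 1.72), ∇E = (-1.52, 9.08, 12.36) → (2.04, 3.8, 1.72) − 0.02·(-1.52, 9.08, 12.36) = (2.0704, 3.6184, 1.4728)
Step 3: at (2.0704, 3.6184, 1.4728), ∇E = (-1.1008, 8.2624, 10.9072) → (2.0704, 3.6184, 1.4728) − 0.02·(-1.1008, 8.2624, 10.9072) = (2.092416, 3.453152, 1.254656)
v = 3.453152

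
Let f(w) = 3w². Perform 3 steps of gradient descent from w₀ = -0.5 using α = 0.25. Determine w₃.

f′(w) = 6w
Step 1: f′(-0.5) = -3; w₁ = -0.5 − 0.25·(-3) = 0.25
Step 2: f′(0.25) = 1.5; w₂ = 0.25 − 0.25·1.5 = -0.125
Step 3: f′(-0.125) = -0.75; w₃ = -0.125 − 0.25·(-0.75) = 0.0625

0.0625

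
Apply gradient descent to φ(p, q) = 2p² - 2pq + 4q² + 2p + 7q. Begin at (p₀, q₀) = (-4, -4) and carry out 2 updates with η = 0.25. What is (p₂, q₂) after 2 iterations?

∇φ = (4p - 2q + 2, -2p + 8q + 7)
(p₁, q₁) = (-4, -4) − 0.25·(-6, -17) = (-2.5, 0.25)
(p₂, q₂) = (-2.5, 0.25) − 0.25·(-8.5, 14) = (-0.375, -3.25)

(-0.375, -3.25)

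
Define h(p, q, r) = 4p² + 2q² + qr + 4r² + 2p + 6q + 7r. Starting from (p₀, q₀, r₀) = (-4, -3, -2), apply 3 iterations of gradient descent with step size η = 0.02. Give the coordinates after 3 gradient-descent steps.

∇h = (8p + 2, 4q + r + 6, q + 8r + 7)
(p₁, q₁, r₁) = (-4, -3, -2) − 0.02·(-30, -8, -12) = (-3.4, -2.84, -1.76)
(p₂, q₂, r₂) = (-3.4, -2.84, -1.76) − 0.02·(-25.2, -7.12, -9.92) = (-2.896, -2.6976, -1.5616)
(p₃, q₃, r₃) = (-2.896, -2.6976, -1.5616) − 0.02·(-21.168, -6.352, -8.1904) = (-2.47264, -2.57056, -1.397792)

(-2.47264, -2.57056, -1.397792)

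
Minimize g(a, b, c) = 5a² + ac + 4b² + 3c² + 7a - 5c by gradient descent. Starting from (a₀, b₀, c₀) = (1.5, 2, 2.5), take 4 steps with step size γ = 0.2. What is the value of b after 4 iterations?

0.2592

∇g = (10a + c + 7, 8b, a + 6c - 5)
Step 1: at (1.5, 2, 2.5), ∇g = (24.5, 16, 11.5) → (1.5, 2, 2.5) − 0.2·(24.5, 16, 11.5) = (-3.4, -1.2, 0.2)
Step 2: at (-3.4, -1.2, 0.2), ∇g = (-26.8, -9.6, -7.2) → (-3.4, -1.2, 0.2) − 0.2·(-26.8, -9.6, -7.2) = (1.96, 0.72, 1.64)
Step 3: at (1.96, 0.72, 1.64), ∇g = (28.24, 5.76, 6.8) → (1.96, 0.72, 1.64) − 0.2·(28.24, 5.76, 6.8) = (-3.688, -0.432, 0.28)
Step 4: at (-3.688, -0.432, 0.28), ∇g = (-29.6, -3.456, -7.008) → (-3.688, -0.432, 0.28) − 0.2·(-29.6, -3.456, -7.008) = (2.232, 0.2592, 1.6816)
b = 0.2592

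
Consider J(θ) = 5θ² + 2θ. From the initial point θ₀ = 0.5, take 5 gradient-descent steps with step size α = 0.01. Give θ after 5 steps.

0.213343

J′(θ) = 10θ + 2
θ₁ = 0.5 − 0.01·7 = 0.43
θ₂ = 0.43 − 0.01·6.3 = 0.367
θ₃ = 0.367 − 0.01·5.67 = 0.3103
θ₄ = 0.3103 − 0.01·5.103 = 0.25927
θ₅ = 0.25927 − 0.01·4.5927 = 0.213343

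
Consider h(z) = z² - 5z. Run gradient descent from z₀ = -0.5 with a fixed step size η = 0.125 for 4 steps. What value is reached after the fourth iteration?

h′(z) = 2z - 5
z₁ = -0.5 − 0.125·(-6) = 0.25
z₂ = 0.25 − 0.125·(-4.5) = 0.8125
z₃ = 0.8125 − 0.125·(-3.375) = 1.234375
z₄ = 1.234375 − 0.125·(-2.53125) = 1.55078125

1.55078125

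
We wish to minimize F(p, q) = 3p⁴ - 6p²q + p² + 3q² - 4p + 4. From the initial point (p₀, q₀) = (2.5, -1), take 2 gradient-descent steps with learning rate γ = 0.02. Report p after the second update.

∇F = (12p³ - 12pq + 2p - 4, -6p² + 6q)
Step 1: at (2.5, -1), ∇F = (218.5, -43.5) → (2.5, -1) − 0.02·(218.5, -43.5) = (-1.87, -0.13)
Step 2: at (-1.87, -0.13), ∇F = (-89.127636, -21.7614) → (-1.87, -0.13) − 0.02·(-89.127636, -21.7614) = (-0.08744728, 0.305228)
p = -0.08744728

-0.08744728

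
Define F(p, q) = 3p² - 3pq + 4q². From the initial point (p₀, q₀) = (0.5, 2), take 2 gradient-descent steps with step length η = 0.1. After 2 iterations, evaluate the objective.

∇F = (6p - 3q, -3p + 8q)
(p₁, q₁) = (0.5, 2) − 0.1·(-3, 14.5) = (0.8, 0.55)
(p₂, q₂) = (0.8, 0.55) − 0.1·(3.15, 2) = (0.485, 0.35)
F(0.485, 0.35) = 0.686425

0.686425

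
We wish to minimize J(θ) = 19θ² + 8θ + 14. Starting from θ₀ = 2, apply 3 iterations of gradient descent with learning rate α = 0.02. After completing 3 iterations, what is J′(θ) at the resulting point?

J′(θ) = 38θ + 8
Step 1: J′(2) = 84; θ₁ = 2 − 0.02·84 = 0.32
Step 2: J′(0.32) = 20.16; θ₂ = 0.32 − 0.02·20.16 = -0.0832
Step 3: J′(-0.0832) = 4.8384; θ₃ = -0.0832 − 0.02·4.8384 = -0.179968
J′(θ) at (-0.179968) = 1.161216

1.161216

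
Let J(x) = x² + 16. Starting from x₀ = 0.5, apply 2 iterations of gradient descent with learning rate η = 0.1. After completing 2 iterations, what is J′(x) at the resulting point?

J′(x) = 2x
Step 1: J′(0.5) = 1; x₁ = 0.5 − 0.1·1 = 0.4
Step 2: J′(0.4) = 0.8; x₂ = 0.4 − 0.1·0.8 = 0.32
J′(x) at (0.32) = 0.64

0.64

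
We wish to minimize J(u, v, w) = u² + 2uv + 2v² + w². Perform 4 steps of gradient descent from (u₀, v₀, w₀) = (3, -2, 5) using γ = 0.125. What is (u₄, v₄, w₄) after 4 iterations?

∇J = (2u + 2v, 2u + 4v, 2w)
Step 1: at (3, -2, 5), ∇J = (2, -2, 10) → (3, -2, 5) − 0.125·(2, -2, 10) = (2.75, -1.75, 3.75)
Step 2: at (2.75, -1.75, 3.75), ∇J = (2, -1.5, 7.5) → (2.75, -1.75, 3.75) − 0.125·(2, -1.5, 7.5) = (2.5, -1.5625, 2.8125)
Step 3: at (2.5, -1.5625, 2.8125), ∇J = (1.875, -1.25, 5.625) → (2.5, -1.5625, 2.8125) − 0.125·(1.875, -1.25, 5.625) = (2.265625, -1.40625, 2.109375)
Step 4: at (2.265625, -1.40625, 2.109375), ∇J = (1.71875, -1.09375, 4.21875) → (2.265625, -1.40625, 2.109375) − 0.125·(1.71875, -1.09375, 4.21875) = (2.05078125, -1.26953125, 1.58203125)

(2.05078125, -1.26953125, 1.58203125)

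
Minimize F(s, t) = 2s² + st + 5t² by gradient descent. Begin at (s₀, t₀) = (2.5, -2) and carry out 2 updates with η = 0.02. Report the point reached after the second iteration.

(2.1858, -1.3668)

∇F = (4s + t, s + 10t)
Step 1: at (2.5, -2), ∇F = (8, -17.5) → (2.5, -2) − 0.02·(8, -17.5) = (2.34, -1.65)
Step 2: at (2.34, -1.65), ∇F = (7.71, -14.16) → (2.34, -1.65) − 0.02·(7.71, -14.16) = (2.1858, -1.3668)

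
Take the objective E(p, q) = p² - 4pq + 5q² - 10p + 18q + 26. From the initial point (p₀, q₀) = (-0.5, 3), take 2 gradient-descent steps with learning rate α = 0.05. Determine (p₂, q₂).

∇E = (2p - 4q - 10, -4p + 10q + 18)
Step 1: at (-0.5, 3), ∇E = (-23, 50) → (-0.5, 3) − 0.05·(-23, 50) = (0.65, 0.5)
Step 2: at (0.65, 0.5), ∇E = (-10.7, 20.4) → (0.65, 0.5) − 0.05·(-10.7, 20.4) = (1.185, -0.52)

(1.185, -0.52)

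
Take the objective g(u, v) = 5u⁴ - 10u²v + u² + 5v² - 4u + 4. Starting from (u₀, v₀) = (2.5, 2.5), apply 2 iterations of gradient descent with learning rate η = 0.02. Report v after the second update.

∇g = (20u³ - 20uv + 2u - 4, -10u² + 10v)
(u₁, v₁) = (2.5, 2.5) − 0.02·(188.5, -37.5) = (-1.27, 3.25)
(u₂, v₂) = (-1.27, 3.25) − 0.02·(35.04234, 16.371) = (-1.9708468, 2.92258)
v = 2.92258

2.92258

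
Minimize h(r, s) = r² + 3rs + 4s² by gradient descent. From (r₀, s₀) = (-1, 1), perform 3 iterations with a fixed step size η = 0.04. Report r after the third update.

-1.048832

∇h = (2r + 3s, 3r + 8s)
Step 1: at (-1, 1), ∇h = (1, 5) → (-1, 1) − 0.04·(1, 5) = (-1.04, 0.8)
Step 2: at (-1.04, 0.8), ∇h = (0.32, 3.28) → (-1.04, 0.8) − 0.04·(0.32, 3.28) = (-1.0528, 0.6688)
Step 3: at (-1.0528, 0.6688), ∇h = (-0.0992, 2.192) → (-1.0528, 0.6688) − 0.04·(-0.0992, 2.192) = (-1.048832, 0.58112)
r = -1.048832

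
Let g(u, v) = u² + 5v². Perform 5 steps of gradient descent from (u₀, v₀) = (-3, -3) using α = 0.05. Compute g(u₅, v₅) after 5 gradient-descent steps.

3.1820512734

∇g = (2u, 10v)
(u₁, v₁) = (-3, -3) − 0.05·(-6, -30) = (-2.7, -1.5)
(u₂, v₂) = (-2.7, -1.5) − 0.05·(-5.4, -15) = (-2.43, -0.75)
(u₃, v₃) = (-2.43, -0.75) − 0.05·(-4.86, -7.5) = (-2.187, -0.375)
(u₄, v₄) = (-2.187, -0.375) − 0.05·(-4.374, -3.75) = (-1.9683, -0.1875)
(u₅, v₅) = (-1.9683, -0.1875) − 0.05·(-3.9366, -1.875) = (-1.77147, -0.09375)
g(-1.77147, -0.09375) = 3.1820512734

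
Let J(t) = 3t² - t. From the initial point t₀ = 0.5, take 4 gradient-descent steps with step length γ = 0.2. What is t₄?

J′(t) = 6t - 1
t₁ = 0.5 − 0.2·2 = 0.1
t₂ = 0.1 − 0.2·(-0.4) = 0.18
t₃ = 0.18 − 0.2·0.08 = 0.164
t₄ = 0.164 − 0.2·(-0.016) = 0.1672

0.1672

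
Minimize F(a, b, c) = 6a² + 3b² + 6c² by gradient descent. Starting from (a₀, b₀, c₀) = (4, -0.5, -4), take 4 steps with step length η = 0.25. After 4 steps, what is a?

∇F = (12a, 6b, 12c)
Step 1: at (4, -0.5, -4), ∇F = (48, -3, -48) → (4, -0.5, -4) − 0.25·(48, -3, -48) = (-8, 0.25, 8)
Step 2: at (-8, 0.25, 8), ∇F = (-96, 1.5, 96) → (-8, 0.25, 8) − 0.25·(-96, 1.5, 96) = (16, -0.125, -16)
Step 3: at (16, -0.125, -16), ∇F = (192, -0.75, -192) → (16, -0.125, -16) − 0.25·(192, -0.75, -192) = (-32, 0.0625, 32)
Step 4: at (-32, 0.0625, 32), ∇F = (-384, 0.375, 384) → (-32, 0.0625, 32) − 0.25·(-384, 0.375, 384) = (64, -0.03125, -64)
a = 64

64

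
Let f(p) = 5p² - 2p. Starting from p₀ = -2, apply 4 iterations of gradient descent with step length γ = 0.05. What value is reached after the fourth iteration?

f′(p) = 10p - 2
Step 1: f′(-2) = -22; p₁ = -2 − 0.05·(-22) = -0.9
Step 2: f′(-0.9) = -11; p₂ = -0.9 − 0.05·(-11) = -0.35
Step 3: f′(-0.35) = -5.5; p₃ = -0.35 − 0.05·(-5.5) = -0.075
Step 4: f′(-0.075) = -2.75; p₄ = -0.075 − 0.05·(-2.75) = 0.0625

0.0625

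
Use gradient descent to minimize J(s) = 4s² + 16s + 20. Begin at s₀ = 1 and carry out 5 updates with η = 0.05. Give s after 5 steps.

-1.76672

J′(s) = 8s + 16
s₁ = 1 − 0.05·24 = -0.2
s₂ = -0.2 − 0.05·14.4 = -0.92
s₃ = -0.92 − 0.05·8.64 = -1.352
s₄ = -1.352 − 0.05·5.184 = -1.6112
s₅ = -1.6112 − 0.05·3.1104 = -1.76672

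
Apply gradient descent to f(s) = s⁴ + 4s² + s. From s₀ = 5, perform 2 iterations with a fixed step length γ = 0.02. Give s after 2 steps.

10.86218944

f′(s) = 4s³ + 8s + 1
s₁ = 5 − 0.02·541 = -5.82
s₂ = -5.82 − 0.02·(-834.109472) = 10.86218944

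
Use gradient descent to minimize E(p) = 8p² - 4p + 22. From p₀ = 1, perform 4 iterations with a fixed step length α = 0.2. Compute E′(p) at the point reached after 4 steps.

281.1072

E′(p) = 16p - 4
p₁ = 1 − 0.2·12 = -1.4
p₂ = -1.4 − 0.2·(-26.4) = 3.88
p₃ = 3.88 − 0.2·58.08 = -7.736
p₄ = -7.736 − 0.2·(-127.776) = 17.8192
E′(p) at (17.8192) = 281.1072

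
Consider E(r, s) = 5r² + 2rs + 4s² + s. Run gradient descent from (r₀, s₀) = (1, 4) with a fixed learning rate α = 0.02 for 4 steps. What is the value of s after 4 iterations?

∇E = (10r + 2s, 2r + 8s + 1)
Step 1: at (1, 4), ∇E = (18, 35) → (1, 4) − 0.02·(18, 35) = (0.64, 3.3)
Step 2: at (0.64, 3.3), ∇E = (13, 28.68) → (0.64, 3.3) − 0.02·(13, 28.68) = (0.38, 2.7264)
Step 3: at (0.38, 2.7264), ∇E = (9.2528, 23.5712) → (0.38, 2.7264) − 0.02·(9.2528, 23.5712) = (0.194944, 2.254976)
Step 4: at (0.194944, 2.254976), ∇E = (6.459392, 19.429696) → (0.194944, 2.254976) − 0.02·(6.459392, 19.429696) = (0.06575616, 1.86638208)
s = 1.86638208

1.86638208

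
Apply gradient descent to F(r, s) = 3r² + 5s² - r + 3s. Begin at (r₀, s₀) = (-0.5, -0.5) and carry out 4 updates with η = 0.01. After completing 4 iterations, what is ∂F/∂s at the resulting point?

-1.3122

∇F = (6r - 1, 10s + 3)
(r₁, s₁) = (-0.5, -0.5) − 0.01·(-4, -2) = (-0.46, -0.48)
(r₂, s₂) = (-0.46, -0.48) − 0.01·(-3.76, -1.8) = (-0.4224, -0.462)
(r₃, s₃) = (-0.4224, -0.462) − 0.01·(-3.5344, -1.62) = (-0.387056, -0.4458)
(r₄, s₄) = (-0.387056, -0.4458) − 0.01·(-3.322336, -1.458) = (-0.35383264, -0.43122)
∂F/∂s at (-0.35383264, -0.43122) = -1.3122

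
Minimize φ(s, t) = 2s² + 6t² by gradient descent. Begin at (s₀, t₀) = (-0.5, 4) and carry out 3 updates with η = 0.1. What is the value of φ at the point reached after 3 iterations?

0.029472

∇φ = (4s, 12t)
(s₁, t₁) = (-0.5, 4) − 0.1·(-2, 48) = (-0.3, -0.8)
(s₂, t₂) = (-0.3, -0.8) − 0.1·(-1.2, -9.6) = (-0.18, 0.16)
(s₃, t₃) = (-0.18, 0.16) − 0.1·(-0.72, 1.92) = (-0.108, -0.032)
φ(-0.108, -0.032) = 0.029472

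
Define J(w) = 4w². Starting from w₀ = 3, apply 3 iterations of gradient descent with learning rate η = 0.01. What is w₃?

2.336064

J′(w) = 8w
Step 1: J′(3) = 24; w₁ = 3 − 0.01·24 = 2.76
Step 2: J′(2.76) = 22.08; w₂ = 2.76 − 0.01·22.08 = 2.5392
Step 3: J′(2.5392) = 20.3136; w₃ = 2.5392 − 0.01·20.3136 = 2.336064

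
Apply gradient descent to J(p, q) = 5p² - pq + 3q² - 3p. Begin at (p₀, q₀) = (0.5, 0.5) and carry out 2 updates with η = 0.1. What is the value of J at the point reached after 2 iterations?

∇J = (10p - q - 3, -p + 6q)
(p₁, q₁) = (0.5, 0.5) − 0.1·(1.5, 2.5) = (0.35, 0.25)
(p₂, q₂) = (0.35, 0.25) − 0.1·(0.25, 1.15) = (0.325, 0.135)
J(0.325, 0.135) = -0.436075

-0.436075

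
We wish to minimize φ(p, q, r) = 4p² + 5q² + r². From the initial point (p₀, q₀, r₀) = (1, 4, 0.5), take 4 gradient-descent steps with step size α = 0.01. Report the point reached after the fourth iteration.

∇φ = (8p, 10q, 2r)
Step 1: at (1, 4, 0.5), ∇φ = (8, 40, 1) → (1, 4, 0.5) − 0.01·(8, 40, 1) = (0.92, 3.6, 0.49)
Step 2: at (0.92, 3.6, 0.49), ∇φ = (7.36, 36, 0.98) → (0.92, 3.6, 0.49) − 0.01·(7.36, 36, 0.98) = (0.8464, 3.24, 0.4802)
Step 3: at (0.8464, 3.24, 0.4802), ∇φ = (6.7712, 32.4, 0.9604) → (0.8464, 3.24, 0.4802) − 0.01·(6.7712, 32.4, 0.9604) = (0.778688, 2.916, 0.470596)
Step 4: at (0.778688, 2.916, 0.470596), ∇φ = (6.229504, 29.16, 0.941192) → (0.778688, 2.916, 0.470596) − 0.01·(6.229504, 29.16, 0.941192) = (0.71639296, 2.6244, 0.46118408)

(0.71639296, 2.6244, 0.46118408)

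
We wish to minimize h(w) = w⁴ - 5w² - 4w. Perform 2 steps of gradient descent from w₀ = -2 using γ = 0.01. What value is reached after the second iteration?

h′(w) = 4w³ - 10w - 4
w₁ = -2 − 0.01·(-16) = -1.84
w₂ = -1.84 − 0.01·(-10.518016) = -1.73481984

-1.73481984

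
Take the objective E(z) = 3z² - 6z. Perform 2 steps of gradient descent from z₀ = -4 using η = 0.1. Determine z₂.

0.2

E′(z) = 6z - 6
Step 1: E′(-4) = -30; z₁ = -4 − 0.1·(-30) = -1
Step 2: E′(-1) = -12; z₂ = -1 − 0.1·(-12) = 0.2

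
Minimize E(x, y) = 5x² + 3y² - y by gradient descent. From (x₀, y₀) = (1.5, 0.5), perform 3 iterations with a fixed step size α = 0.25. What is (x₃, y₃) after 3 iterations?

(-5.0625, 0.125)

∇E = (10x, 6y - 1)
(x₁, y₁) = (1.5, 0.5) − 0.25·(15, 2) = (-2.25, 0)
(x₂, y₂) = (-2.25, 0) − 0.25·(-22.5, -1) = (3.375, 0.25)
(x₃, y₃) = (3.375, 0.25) − 0.25·(33.75, 0.5) = (-5.0625, 0.125)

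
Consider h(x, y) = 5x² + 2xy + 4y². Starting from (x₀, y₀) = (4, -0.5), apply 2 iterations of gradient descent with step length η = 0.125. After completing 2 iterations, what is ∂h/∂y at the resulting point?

2.6875

∇h = (10x + 2y, 2x + 8y)
Step 1: at (4, -0.5), ∇h = (39, 4) → (4, -0.5) − 0.125·(39, 4) = (-0.875, -1)
Step 2: at (-0.875, -1), ∇h = (-10.75, -9.75) → (-0.875, -1) − 0.125·(-10.75, -9.75) = (0.46875, 0.21875)
∂h/∂y at (0.46875, 0.21875) = 2.6875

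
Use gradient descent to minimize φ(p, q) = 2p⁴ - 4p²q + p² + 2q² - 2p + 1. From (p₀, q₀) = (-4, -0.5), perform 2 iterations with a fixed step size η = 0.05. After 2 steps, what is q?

∇φ = (8p³ - 8pq + 2p - 2, -4p² + 4q)
Step 1: at (-4, -0.5), ∇φ = (-538, -66) → (-4, -0.5) − 0.05·(-538, -66) = (22.9, 2.8)
Step 2: at (22.9, 2.8), ∇φ = (95602.752, -2086.44) → (22.9, 2.8) − 0.05·(95602.752, -2086.44) = (-4757.2376, 107.122)
q = 107.122

107.122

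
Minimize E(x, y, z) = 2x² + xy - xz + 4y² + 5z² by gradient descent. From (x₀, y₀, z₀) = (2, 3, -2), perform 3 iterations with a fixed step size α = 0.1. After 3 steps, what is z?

0.04

∇E = (4x + y - z, x + 8y, -x + 10z)
Step 1: at (2, 3, -2), ∇E = (13, 26, -22) → (2, 3, -2) − 0.1·(13, 26, -22) = (0.7, 0.4, 0.2)
Step 2: at (0.7, 0.4, 0.2), ∇E = (3, 3.9, 1.3) → (0.7, 0.4, 0.2) − 0.1·(3, 3.9, 1.3) = (0.4, 0.01, 0.07)
Step 3: at (0.4, 0.01, 0.07), ∇E = (1.54, 0.48, 0.3) → (0.4, 0.01, 0.07) − 0.1·(1.54, 0.48, 0.3) = (0.246, -0.038, 0.04)
z = 0.04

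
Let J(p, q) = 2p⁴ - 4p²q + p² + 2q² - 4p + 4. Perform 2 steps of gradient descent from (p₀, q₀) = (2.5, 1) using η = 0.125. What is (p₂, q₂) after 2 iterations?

∇J = (8p³ - 8pq + 2p - 4, -4p² + 4q)
Step 1: at (2.5, 1), ∇J = (106, -21) → (2.5, 1) − 0.125·(106, -21) = (-10.75, 3.625)
Step 2: at (-10.75, 3.625), ∇J = (-9652.125, -447.75) → (-10.75, 3.625) − 0.125·(-9652.125, -447.75) = (1195.765625, 59.59375)

(1195.765625, 59.59375)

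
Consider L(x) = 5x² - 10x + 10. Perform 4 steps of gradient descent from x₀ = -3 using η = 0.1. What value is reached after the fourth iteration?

L′(x) = 10x - 10
Step 1: L′(-3) = -40; x₁ = -3 − 0.1·(-40) = 1
Step 2: L′(1) = 0; x₂ = 1 − 0.1·0 = 1
Step 3: L′(1) = 0; x₃ = 1 − 0.1·0 = 1
Step 4: L′(1) = 0; x₄ = 1 − 0.1·0 = 1

1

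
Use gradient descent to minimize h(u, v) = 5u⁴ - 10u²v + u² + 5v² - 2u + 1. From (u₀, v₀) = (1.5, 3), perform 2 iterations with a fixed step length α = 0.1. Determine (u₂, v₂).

(-77.70925, 13.3225)

∇h = (20u³ - 20uv + 2u - 2, -10u² + 10v)
Step 1: at (1.5, 3), ∇h = (-21.5, 7.5) → (1.5, 3) − 0.1·(-21.5, 7.5) = (3.65, 2.25)
Step 2: at (3.65, 2.25), ∇h = (813.5925, -110.725) → (3.65, 2.25) − 0.1·(813.5925, -110.725) = (-77.70925, 13.3225)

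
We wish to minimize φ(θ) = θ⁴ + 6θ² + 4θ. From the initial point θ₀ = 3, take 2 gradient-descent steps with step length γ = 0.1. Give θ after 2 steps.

φ′(θ) = 4θ³ + 12θ + 4
θ₁ = 3 − 0.1·148 = -11.8
θ₂ = -11.8 − 0.1·(-6709.728) = 659.1728

659.1728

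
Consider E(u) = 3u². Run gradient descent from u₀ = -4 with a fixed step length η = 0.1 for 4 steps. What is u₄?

-0.1024

E′(u) = 6u
u₁ = -4 − 0.1·(-24) = -1.6
u₂ = -1.6 − 0.1·(-9.6) = -0.64
u₃ = -0.64 − 0.1·(-3.84) = -0.256
u₄ = -0.256 − 0.1·(-1.536) = -0.1024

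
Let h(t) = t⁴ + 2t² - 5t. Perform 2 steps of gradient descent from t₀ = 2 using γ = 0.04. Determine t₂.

h′(t) = 4t³ + 4t - 5
Step 1: h′(2) = 35; t₁ = 2 − 0.04·35 = 0.6
Step 2: h′(0.6) = -1.736; t₂ = 0.6 − 0.04·(-1.736) = 0.66944

0.66944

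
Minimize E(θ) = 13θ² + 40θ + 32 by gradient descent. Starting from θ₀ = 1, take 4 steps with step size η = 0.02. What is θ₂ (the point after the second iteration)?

-0.9536

E′(θ) = 26θ + 40
Step 1: E′(1) = 66; θ₁ = 1 − 0.02·66 = -0.32
Step 2: E′(-0.32) = 31.68; θ₂ = -0.32 − 0.02·31.68 = -0.9536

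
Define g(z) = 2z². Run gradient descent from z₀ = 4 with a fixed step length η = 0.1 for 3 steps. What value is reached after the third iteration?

0.864

g′(z) = 4z
z₁ = 4 − 0.1·16 = 2.4
z₂ = 2.4 − 0.1·9.6 = 1.44
z₃ = 1.44 − 0.1·5.76 = 0.864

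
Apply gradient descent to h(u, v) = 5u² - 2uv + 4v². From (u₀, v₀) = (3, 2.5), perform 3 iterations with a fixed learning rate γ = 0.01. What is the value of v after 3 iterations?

∇h = (10u - 2v, -2u + 8v)
Step 1: at (3, 2.5), ∇h = (25, 14) → (3, 2.5) − 0.01·(25, 14) = (2.75, 2.36)
Step 2: at (2.75, 2.36), ∇h = (22.78, 13.38) → (2.75, 2.36) − 0.01·(22.78, 13.38) = (2.5222, 2.2262)
Step 3: at (2.5222, 2.2262), ∇h = (20.7696, 12.7652) → (2.5222, 2.2262) − 0.01·(20.7696, 12.7652) = (2.314504, 2.098548)
v = 2.098548

2.098548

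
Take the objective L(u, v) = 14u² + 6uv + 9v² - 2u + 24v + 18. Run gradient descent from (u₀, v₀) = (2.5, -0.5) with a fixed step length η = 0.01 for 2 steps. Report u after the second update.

∇L = (28u + 6v - 2, 6u + 18v + 24)
(u₁, v₁) = (2.5, -0.5) − 0.01·(65, 30) = (1.85, -0.8)
(u₂, v₂) = (1.85, -0.8) − 0.01·(45, 20.7) = (1.4, -1.007)
u = 1.4

1.4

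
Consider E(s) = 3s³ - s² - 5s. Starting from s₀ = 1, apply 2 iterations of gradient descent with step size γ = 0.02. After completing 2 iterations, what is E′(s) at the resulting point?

E′(s) = 9s² - 2s - 5
Step 1: E′(1) = 2; s₁ = 1 − 0.02·2 = 0.96
Step 2: E′(0.96) = 1.3744; s₂ = 0.96 − 0.02·1.3744 = 0.932512
E′(s) at (0.932512) = 0.961183671296

0.961183671296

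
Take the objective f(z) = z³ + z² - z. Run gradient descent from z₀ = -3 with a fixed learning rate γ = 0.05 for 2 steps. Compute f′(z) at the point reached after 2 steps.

93.3075

f′(z) = 3z² + 2z - 1
Step 1: f′(-3) = 20; z₁ = -3 − 0.05·20 = -4
Step 2: f′(-4) = 39; z₂ = -4 − 0.05·39 = -5.95
f′(z) at (-5.95) = 93.3075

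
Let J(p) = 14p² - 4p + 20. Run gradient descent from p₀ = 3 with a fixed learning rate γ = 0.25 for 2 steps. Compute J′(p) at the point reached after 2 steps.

2880

J′(p) = 28p - 4
p₁ = 3 − 0.25·80 = -17
p₂ = -17 − 0.25·(-480) = 103
J′(p) at (103) = 2880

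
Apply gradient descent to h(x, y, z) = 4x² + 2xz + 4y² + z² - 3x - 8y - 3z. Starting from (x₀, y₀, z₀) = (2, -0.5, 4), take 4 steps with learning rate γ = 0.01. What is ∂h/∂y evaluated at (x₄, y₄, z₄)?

∇h = (8x + 2z - 3, 8y - 8, 2x + 2z - 3)
(x₁, y₁, z₁) = (2, -0.5, 4) − 0.01·(21, -12, 9) = (1.79, -0.38, 3.91)
(x₂, y₂, z₂) = (1.79, -0.38, 3.91) − 0.01·(19.14, -11.04, 8.4) = (1.5986, -0.2696, 3.826)
(x₃, y₃, z₃) = (1.5986, -0.2696, 3.826) − 0.01·(17.4408, -10.1568, 7.8492) = (1.424192, -0.168032, 3.747508)
(x₄, y₄, z₄) = (1.424192, -0.168032, 3.747508) − 0.01·(15.888552, -9.344256, 7.3434) = (1.26530648, -0.07458944, 3.674074)
∂h/∂y at (1.26530648, -0.07458944, 3.674074) = -8.59671552

-8.59671552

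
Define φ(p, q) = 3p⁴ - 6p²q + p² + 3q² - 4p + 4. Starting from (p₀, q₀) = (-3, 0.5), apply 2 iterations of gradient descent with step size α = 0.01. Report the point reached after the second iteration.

(0.21570048, 0.950936)

∇φ = (12p³ - 12pq + 2p - 4, -6p² + 6q)
Step 1: at (-3, 0.5), ∇φ = (-316, -51) → (-3, 0.5) − 0.01·(-316, -51) = (0.16, 1.01)
Step 2: at (0.16, 1.01), ∇φ = (-5.570048, 5.9064) → (0.16, 1.01) − 0.01·(-5.570048, 5.9064) = (0.21570048, 0.950936)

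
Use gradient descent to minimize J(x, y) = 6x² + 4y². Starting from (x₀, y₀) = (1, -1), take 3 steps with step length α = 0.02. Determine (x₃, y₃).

∇J = (12x, 8y)
(x₁, y₁) = (1, -1) − 0.02·(12, -8) = (0.76, -0.84)
(x₂, y₂) = (0.76, -0.84) − 0.02·(9.12, -6.72) = (0.5776, -0.7056)
(x₃, y₃) = (0.5776, -0.7056) − 0.02·(6.9312, -5.6448) = (0.438976, -0.592704)

(0.438976, -0.592704)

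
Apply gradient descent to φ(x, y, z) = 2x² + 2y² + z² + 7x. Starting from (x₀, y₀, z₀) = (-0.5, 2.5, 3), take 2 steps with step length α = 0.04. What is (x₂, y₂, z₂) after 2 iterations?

(-0.868, 1.764, 2.5392)

∇φ = (4x + 7, 4y, 2z)
Step 1: at (-0.5, 2.5, 3), ∇φ = (5, 10, 6) → (-0.5, 2.5, 3) − 0.04·(5, 10, 6) = (-0.7, 2.1, 2.76)
Step 2: at (-0.7, 2.1, 2.76), ∇φ = (4.2, 8.4, 5.52) → (-0.7, 2.1, 2.76) − 0.04·(4.2, 8.4, 5.52) = (-0.868, 1.764, 2.5392)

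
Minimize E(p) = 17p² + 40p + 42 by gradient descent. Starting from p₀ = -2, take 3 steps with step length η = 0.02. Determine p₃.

-1.203456

E′(p) = 34p + 40
Step 1: E′(-2) = -28; p₁ = -2 − 0.02·(-28) = -1.44
Step 2: E′(-1.44) = -8.96; p₂ = -1.44 − 0.02·(-8.96) = -1.2608
Step 3: E′(-1.2608) = -2.8672; p₃ = -1.2608 − 0.02·(-2.8672) = -1.203456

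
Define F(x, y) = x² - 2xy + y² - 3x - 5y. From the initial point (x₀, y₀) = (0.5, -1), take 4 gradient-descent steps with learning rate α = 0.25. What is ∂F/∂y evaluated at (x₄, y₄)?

-4

∇F = (2x - 2y - 3, -2x + 2y - 5)
(x₁, y₁) = (0.5, -1) − 0.25·(0, -8) = (0.5, 1)
(x₂, y₂) = (0.5, 1) − 0.25·(-4, -4) = (1.5, 2)
(x₃, y₃) = (1.5, 2) − 0.25·(-4, -4) = (2.5, 3)
(x₄, y₄) = (2.5, 3) − 0.25·(-4, -4) = (3.5, 4)
∂F/∂y at (3.5, 4) = -4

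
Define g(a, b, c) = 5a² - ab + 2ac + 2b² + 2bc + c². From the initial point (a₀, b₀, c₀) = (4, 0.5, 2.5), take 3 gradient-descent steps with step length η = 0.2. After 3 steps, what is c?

-0.556

∇g = (10a - b + 2c, -a + 4b + 2c, 2a + 2b + 2c)
Step 1: at (4, 0.5, 2.5), ∇g = (44.5, 3, 14) → (4, 0.5, 2.5) − 0.2·(44.5, 3, 14) = (-4.9, -0.1, -0.3)
Step 2: at (-4.9, -0.1, -0.3), ∇g = (-49.5, 3.9, -10.6) → (-4.9, -0.1, -0.3) − 0.2·(-49.5, 3.9, -10.6) = (5, -0.88, 1.82)
Step 3: at (5, -0.88, 1.82), ∇g = (54.52, -4.88, 11.88) → (5, -0.88, 1.82) − 0.2·(54.52, -4.88, 11.88) = (-5.904, 0.096, -0.556)
c = -0.556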